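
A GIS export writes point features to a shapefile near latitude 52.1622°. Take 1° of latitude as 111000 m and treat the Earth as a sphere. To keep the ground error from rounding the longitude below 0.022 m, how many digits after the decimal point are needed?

7 decimal places

At 52.1622° one degree of longitude covers 111000 × cos 52.1622° ≈ 111000 × 0.6134 ≈ 68090.5 m.
With N decimal places the half-ulp bound is 0.5·10⁻ᴺ°, or 0.5·10⁻ᴺ × 68090.5 m on the ground.
Need 0.5 × 68090.5 × 10⁻ᴺ ≤ 0.022 → 10⁻ᴺ ≤ 6.462e-07, so N ≥ 6.19.
So 7 decimal places suffice (0.0034 m); 6 would allow up to 0.034 m.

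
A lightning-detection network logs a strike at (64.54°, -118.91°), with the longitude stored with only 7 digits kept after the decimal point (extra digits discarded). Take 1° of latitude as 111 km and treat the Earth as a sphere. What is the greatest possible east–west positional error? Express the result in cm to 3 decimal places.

0.477 cm

Truncating at 7 decimal places can drop up to a full unit in the last place, so the longitude may be off by as much as 1e-07°.
One degree of longitude at 64.54° is 111000 × cos 64.54° ≈ 111000 × 0.4299 = 47716.8 m.
East–west error: 1e-07° × 47716.8 m/° ≈ 0.00477168 m.
That is 0.00477168 m = 0.47717 cm.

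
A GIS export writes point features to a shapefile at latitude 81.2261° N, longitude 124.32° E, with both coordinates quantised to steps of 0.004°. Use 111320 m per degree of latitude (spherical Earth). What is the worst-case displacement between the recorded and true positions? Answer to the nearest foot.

739 feet

With a 0.004° grid the true value lies within half a step, ±0.004°/2 = ±0.002°, of the stored one.
Latitude error → 0.002 × 111320 = 222.64 m along the meridian.
East–west component at 81.2261°: 0.002° × 111320 × cos 81.2261° ≈ 0.002 × 16980.3 ≈ 33.9605 m.
The two errors are perpendicular, so the maximum displacement is √(222.64² + 33.9605²) ≈ 225.215 m.
Converting: 225.215 m × 3.2808 ft/m ≈ 738.9 ft.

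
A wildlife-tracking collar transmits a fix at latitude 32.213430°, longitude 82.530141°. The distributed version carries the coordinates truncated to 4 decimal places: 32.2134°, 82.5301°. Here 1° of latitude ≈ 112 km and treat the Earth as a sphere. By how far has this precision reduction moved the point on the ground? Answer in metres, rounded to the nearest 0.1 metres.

The latitude changed by +0.000030° and the longitude by +0.000041°.
N–S: 0.000030° × 112000 m/° = 3.36 m.
E–W at 32.2134°: 0.000041° × 112000 × cos 32.2134° = 0.000041 × 112000 × 0.8461 ≈ 3.88515 m.
Hypotenuse of the two orthogonal shifts: √(3.36² + 3.88515²) = 5.13653 m.

5.1 metres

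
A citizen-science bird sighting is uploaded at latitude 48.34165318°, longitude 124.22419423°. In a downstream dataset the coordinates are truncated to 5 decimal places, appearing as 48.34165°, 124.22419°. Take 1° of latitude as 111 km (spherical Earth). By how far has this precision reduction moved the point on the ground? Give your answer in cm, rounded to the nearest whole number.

47 cm

Δlat = 48.34165318 − 48.34165 = +0.00000318°; Δlon = 124.22419423 − 124.22419 = +0.00000423°.
N–S: 0.00000318° × 111000 m/° = 0.35298 m.
E–W at 48.3417°: 0.00000423° × 111000 × cos 48.3417° = 0.00000423 × 111000 × 0.6647 ≈ 0.312091 m.
Distance: √(0.35298² + 0.312091²) ≈ 0.471164 m.
That is 0.471164 m = 47.116 cm.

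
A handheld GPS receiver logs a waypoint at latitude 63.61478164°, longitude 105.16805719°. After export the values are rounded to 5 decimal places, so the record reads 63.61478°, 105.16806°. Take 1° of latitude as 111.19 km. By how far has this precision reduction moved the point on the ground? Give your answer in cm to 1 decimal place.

22.9 cm

The latitude changed by +0.00000164° and the longitude by -0.00000281°.
North–south shift: 0.00000164 × 111190 = 0.182352 m.
East–west at this latitude: -0.00000281° × 111190 × cos 63.6148° ≈ -0.00000281 × 49413.3 = -0.138851 m.
Distance: √(0.182352² + 0.138851²) ≈ 0.229198 m.
That is 0.229198 m = 22.92 cm.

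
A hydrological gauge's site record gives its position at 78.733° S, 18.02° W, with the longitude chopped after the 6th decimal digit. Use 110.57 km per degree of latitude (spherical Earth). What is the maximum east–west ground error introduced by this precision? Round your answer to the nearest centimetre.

2 centimetres

Truncating at 6 decimal places can drop up to a full unit in the last place, so the longitude may be off by as much as 1e-06°.
At latitude 78.733° a degree of longitude spans 110570 m × cos 78.733° = 110570 × 0.1954 ≈ 21603.3 m.
So at most 1e-06° × 21603.3 ≈ 0.0216033 m east–west.
That is 0.0216033 m = 2.1603 cm.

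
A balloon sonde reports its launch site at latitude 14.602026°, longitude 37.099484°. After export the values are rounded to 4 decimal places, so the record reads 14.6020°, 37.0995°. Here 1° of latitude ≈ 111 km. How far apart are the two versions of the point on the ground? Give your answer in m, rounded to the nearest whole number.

The latitude changed by +0.000026° and the longitude by -0.000016°.
N–S: 0.000026° × 111000 m/° = 2.886 m.
E–W at 14.602°: -0.000016° × 111000 × cos 14.602° = -0.000016 × 111000 × 0.9677 ≈ -1.71864 m.
Distance: √(2.886² + 1.71864²) ≈ 3.35897 m.

3 m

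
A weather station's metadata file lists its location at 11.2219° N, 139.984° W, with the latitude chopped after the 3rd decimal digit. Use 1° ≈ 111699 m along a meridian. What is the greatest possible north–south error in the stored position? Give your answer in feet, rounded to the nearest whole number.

366 feet

Truncating at 3 decimal places can drop up to a full unit in the last place, so the latitude may be off by as much as 0.001°.
North–south distance: 0.001° × 111699 m/° = 111.699 m.
In feet: 111.699 m ÷ 0.3048 ≈ 366.47 ft.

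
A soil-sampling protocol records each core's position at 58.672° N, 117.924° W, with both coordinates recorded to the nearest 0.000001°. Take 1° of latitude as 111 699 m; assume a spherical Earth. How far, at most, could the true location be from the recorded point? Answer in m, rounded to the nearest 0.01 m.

Rounding to 6 decimal places leaves each coordinate within ±5e-07° of the true value.
N–S: 5e-07° × 111699 m/° = 0.0558495 m.
Longitude error → 5e-07 × 111699 × cos 58.672° = 5e-07 × 111699 × 0.5199 ≈ 0.0290382 m.
Worst case both components are at the extreme and orthogonal: √(0.0558495² + 0.0290382²) ≈ 0.0629475 m.

0.06 m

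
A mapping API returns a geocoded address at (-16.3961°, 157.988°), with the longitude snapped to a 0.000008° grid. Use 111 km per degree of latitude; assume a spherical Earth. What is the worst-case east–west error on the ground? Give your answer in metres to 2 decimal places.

0.43 metres

With a 0.000008° grid the true value lies within half a step, ±0.000008°/2 = ±4e-06°, of the stored one.
At latitude 16.3961° a degree of longitude spans 111000 m × cos 16.3961° = 111000 × 0.9593 ≈ 106486 m.
Maximum E–W displacement: 4e-06 × 106486 = 0.425944 m.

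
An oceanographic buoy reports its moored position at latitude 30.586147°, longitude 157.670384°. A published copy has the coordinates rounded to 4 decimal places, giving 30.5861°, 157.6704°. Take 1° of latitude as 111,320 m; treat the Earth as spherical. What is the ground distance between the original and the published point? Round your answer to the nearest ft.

18 ft

Δlat = 30.586147 − 30.5861 = +0.000047°; Δlon = 157.670384 − 157.6704 = -0.000016°.
N–S: 0.000047° × 111320 m/° = 5.23204 m.
E–W at 30.5861°: -0.000016° × 111320 × cos 30.5861° = -0.000016 × 111320 × 0.8609 ≈ -1.5333 m.
Hypotenuse of the two orthogonal shifts: √(5.23204² + 1.5333²) = 5.45209 m.
In feet: 5.45209 m ÷ 0.3048 ≈ 17.887 ft.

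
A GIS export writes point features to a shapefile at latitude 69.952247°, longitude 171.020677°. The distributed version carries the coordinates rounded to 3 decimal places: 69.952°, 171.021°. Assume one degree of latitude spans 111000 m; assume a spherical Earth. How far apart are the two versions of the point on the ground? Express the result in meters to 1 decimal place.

The latitude changed by +0.000247° and the longitude by -0.000323°.
N–S: 0.000247° × 111000 m/° = 27.417 m.
East–west at this latitude: -0.000323° × 111000 × cos 69.952° ≈ -0.000323 × 38051.6 = -12.2907 m.
Combined displacement = (27.417² + 12.2907²)^½ ≈ 30.0458 m.

30.0 meters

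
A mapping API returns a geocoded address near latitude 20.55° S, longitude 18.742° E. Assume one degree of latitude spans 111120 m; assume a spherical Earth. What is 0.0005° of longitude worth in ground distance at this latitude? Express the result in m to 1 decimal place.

52.0 m

One degree of longitude here spans 111120 × cos 20.55° = 111120 × 0.9364 ≈ 104049 m; 0.0005° of that is 52.0245 m.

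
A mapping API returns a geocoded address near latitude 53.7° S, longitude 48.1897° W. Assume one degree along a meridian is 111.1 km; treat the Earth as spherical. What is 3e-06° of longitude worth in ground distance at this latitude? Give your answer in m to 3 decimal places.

0.197 m

3e-06° of longitude at 53.7° is 3e-06 × 111100 × cos 53.7° ≈ 3e-06 × 65772.7 = 0.197318 m.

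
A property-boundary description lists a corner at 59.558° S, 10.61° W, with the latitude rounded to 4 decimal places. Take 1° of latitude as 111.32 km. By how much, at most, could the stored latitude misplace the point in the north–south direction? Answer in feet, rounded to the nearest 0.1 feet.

Rounding to 4 decimal places leaves the latitude within ±5e-05° of the true value.
So the N–S error is at most 5e-05 × 111320 = 5.566 m.
In feet: 5.566 m ÷ 0.3048 ≈ 18.261 ft.

18.3 feet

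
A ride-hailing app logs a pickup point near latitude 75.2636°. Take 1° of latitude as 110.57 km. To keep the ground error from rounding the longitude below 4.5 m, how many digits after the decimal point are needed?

4

At 75.2636° one degree of longitude covers 110570 × cos 75.2636° ≈ 110570 × 0.2544 ≈ 28126 m.
Rounding to N decimal places gives at most 0.5 × 10⁻ᴺ degrees of error, i.e. 0.5 × 10⁻ᴺ × 28126 m.
Setting 14063 × 10⁻ᴺ ≤ 4.5 gives 10ᴺ ≥ 3125, i.e. N ≥ 3.49.
So 4 decimal places suffice (1.41 m); 3 would allow up to 14.1 m.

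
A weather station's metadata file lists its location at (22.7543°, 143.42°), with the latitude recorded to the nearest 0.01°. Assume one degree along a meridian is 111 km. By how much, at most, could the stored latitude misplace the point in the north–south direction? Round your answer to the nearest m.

Rounding to 2 decimal places leaves the latitude within ±0.005° of the true value.
North–south distance: 0.005° × 111000 m/° = 555 m.

555 m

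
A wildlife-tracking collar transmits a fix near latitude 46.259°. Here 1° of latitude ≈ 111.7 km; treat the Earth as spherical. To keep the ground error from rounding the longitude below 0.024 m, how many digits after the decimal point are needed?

7

At 46.259° one degree of longitude covers 111700 × cos 46.259° ≈ 111700 × 0.6914 ≈ 77229.3 m.
Rounding to N decimal places gives at most 0.5 × 10⁻ᴺ degrees of error, i.e. 0.5 × 10⁻ᴺ × 77229.3 m.
Need 0.5 × 77229.3 × 10⁻ᴺ ≤ 0.024 → 10⁻ᴺ ≤ 6.215e-07, so N ≥ 6.21.
So 7 decimal places suffice (0.00386 m); 6 would allow up to 0.0386 m.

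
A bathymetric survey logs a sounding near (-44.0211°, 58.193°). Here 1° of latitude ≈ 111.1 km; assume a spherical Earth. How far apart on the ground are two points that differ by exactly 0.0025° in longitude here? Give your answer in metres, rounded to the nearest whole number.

200 metres

0.0025° of longitude at 44.0211° is 0.0025 × 111100 × cos 44.0211° ≈ 0.0025 × 79890.2 = 199.726 m.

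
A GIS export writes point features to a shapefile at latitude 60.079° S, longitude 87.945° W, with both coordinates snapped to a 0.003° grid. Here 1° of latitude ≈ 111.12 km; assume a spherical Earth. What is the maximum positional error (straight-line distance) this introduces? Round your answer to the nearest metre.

186 metres

With a 0.003° grid the true value lies within half a step, ±0.003°/2 = ±0.0015°, of the stored one.
North–south component: 0.0015° × 111120 = 166.68 m.
Longitude error → 0.0015 × 111120 × cos 60.079° = 0.0015 × 111120 × 0.4988 ≈ 83.1409 m.
Worst case both components are at the extreme and orthogonal: √(166.68² + 83.1409²) ≈ 186.265 m.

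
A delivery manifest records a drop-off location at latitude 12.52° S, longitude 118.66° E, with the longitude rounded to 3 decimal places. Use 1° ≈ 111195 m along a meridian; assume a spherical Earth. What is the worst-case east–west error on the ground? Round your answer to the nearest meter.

54 meters

Rounding to 3 decimal places leaves the longitude within ±0.0005° of the true value.
At latitude 12.52° a degree of longitude spans 111195 m × cos 12.52° = 111195 × 0.9762 ≈ 108551 m.
So at most 0.0005° × 108551 ≈ 54.2754 m east–west.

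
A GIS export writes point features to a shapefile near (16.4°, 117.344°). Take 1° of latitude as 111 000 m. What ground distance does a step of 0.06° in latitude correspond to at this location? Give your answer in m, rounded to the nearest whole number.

6660 m

0.06° × 111000 m/° = 6660 m.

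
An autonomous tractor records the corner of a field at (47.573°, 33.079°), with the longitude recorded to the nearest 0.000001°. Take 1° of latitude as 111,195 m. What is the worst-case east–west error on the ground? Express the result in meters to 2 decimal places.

0.04 meters

Rounding to 6 decimal places leaves the longitude within ±5e-07° of the true value.
At latitude 47.573° a degree of longitude spans 111195 m × cos 47.573° = 111195 × 0.6747 ≈ 75017.7 m.
So at most 5e-07° × 75017.7 ≈ 0.0375089 m east–west.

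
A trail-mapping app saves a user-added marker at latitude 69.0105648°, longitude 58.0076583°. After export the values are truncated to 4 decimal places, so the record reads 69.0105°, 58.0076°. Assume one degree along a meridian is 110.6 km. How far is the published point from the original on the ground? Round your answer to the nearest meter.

The latitude changed by +0.0000648° and the longitude by +0.0000583°.
N–S: 0.0000648° × 110600 m/° = 7.16688 m.
East–west at this latitude: 0.0000583° × 110600 × cos 69.0105° ≈ 0.0000583 × 39616.6 = 2.30965 m.
Combined displacement = (7.16688² + 2.30965²)^½ ≈ 7.52985 m.

8 meters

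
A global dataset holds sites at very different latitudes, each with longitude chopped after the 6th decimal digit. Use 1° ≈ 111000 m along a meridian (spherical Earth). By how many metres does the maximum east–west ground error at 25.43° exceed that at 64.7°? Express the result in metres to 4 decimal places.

Truncating at 6 decimal places can drop up to a full unit in the last place, so the longitude may be off by as much as 1e-06°.
Error at 25.43° = 1e-06° × 111000 × cos 25.43° ≈ 0.111 × 0.9031 = 0.10025 m.
At 64.7°: 1e-06° × 111000 × cos 64.7° = 1e-06 × 111000 × 0.4274 ≈ 0.047437 m.
So the lower-latitude error exceeds the higher by 0.10025 − 0.047437 = 0.052809 m.

0.0528 metres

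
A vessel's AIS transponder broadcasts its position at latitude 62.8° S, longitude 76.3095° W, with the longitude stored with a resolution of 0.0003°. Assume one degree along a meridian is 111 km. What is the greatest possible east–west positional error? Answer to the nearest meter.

8 meters

With a 0.0003° grid the true value lies within half a step, ±0.0003°/2 = ±0.00015°, of the stored one.
Parallels shrink by cos φ, so at 62.8° a degree of longitude is 111000 × 0.4571 ≈ 50737.9 m.
East–west error: 0.00015° × 50737.9 m/° ≈ 7.61068 m.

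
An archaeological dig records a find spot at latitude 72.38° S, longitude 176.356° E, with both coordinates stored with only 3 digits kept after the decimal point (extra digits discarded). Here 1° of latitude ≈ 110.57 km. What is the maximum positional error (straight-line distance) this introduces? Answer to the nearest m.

116 m

Truncating at 3 decimal places can drop up to a full unit in the last place, so each coordinate may be off by as much as 0.001°.
N–S: 0.001° × 110570 m/° = 110.57 m.
E–W at 72.38°: 0.001° × 110570 × cos 72.38° = 0.001 × 110570 × 0.3027 ≈ 33.4698 m.
The two errors are perpendicular, so the maximum displacement is √(110.57² + 33.4698²) ≈ 115.525 m.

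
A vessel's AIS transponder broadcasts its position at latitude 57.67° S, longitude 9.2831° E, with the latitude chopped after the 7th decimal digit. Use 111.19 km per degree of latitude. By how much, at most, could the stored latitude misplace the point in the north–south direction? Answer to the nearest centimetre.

Truncating at 7 decimal places can drop up to a full unit in the last place, so the latitude may be off by as much as 1e-07°.
Along the meridian that is 1e-07° × 111190 m/° = 0.011119 m.
That is 0.011119 m = 1.1119 cm.

1 centimetres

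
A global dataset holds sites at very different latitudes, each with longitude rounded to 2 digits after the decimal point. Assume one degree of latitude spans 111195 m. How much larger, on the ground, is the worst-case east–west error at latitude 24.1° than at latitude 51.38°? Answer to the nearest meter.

160 meters

Rounding to 2 decimal places leaves the longitude within ±0.005° of the true value.
Error at 24.1° = 0.005° × 111195 × cos 24.1° ≈ 555.98 × 0.9128 = 507.51 m.
At 51.38°: 0.005° × 111195 × cos 51.38° = 0.005 × 111195 × 0.6242 ≈ 347.01 m.
Difference: 507.51 − 347.01 = 160.5 m.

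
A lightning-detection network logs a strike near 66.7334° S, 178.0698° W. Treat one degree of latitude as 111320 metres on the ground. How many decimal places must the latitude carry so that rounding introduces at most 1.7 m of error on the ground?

5 decimal places

One degree of latitude covers 111320 m.
N decimal places → at most half a unit in the last place, 0.5 × 10⁻ᴺ° = 111320/2 × 10⁻ᴺ m.
Setting 55660 × 10⁻ᴺ ≤ 1.7 gives 10ᴺ ≥ 3.274e+04, i.e. N ≥ 4.52.
So 5 decimal places suffice (0.557 m); 4 would allow up to 5.57 m.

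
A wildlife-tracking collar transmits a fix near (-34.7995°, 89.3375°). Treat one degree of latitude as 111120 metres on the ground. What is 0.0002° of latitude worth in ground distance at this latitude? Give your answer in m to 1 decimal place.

22.2 m

Along a meridian 0.0002° is 0.0002 × 111120 = 22.224 m.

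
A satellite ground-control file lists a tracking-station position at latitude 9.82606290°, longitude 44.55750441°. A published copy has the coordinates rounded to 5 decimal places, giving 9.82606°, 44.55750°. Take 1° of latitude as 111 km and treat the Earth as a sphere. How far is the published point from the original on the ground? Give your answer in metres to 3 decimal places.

The latitude changed by +0.00000290° and the longitude by +0.00000441°.
North–south shift: 0.00000290 × 111000 = 0.3219 m.
E–W at 9.82606°: 0.00000441° × 111000 × cos 9.82606° = 0.00000441 × 111000 × 0.9853 ≈ 0.482329 m.
Distance: √(0.3219² + 0.482329²) ≈ 0.57988 m.

0.580 metres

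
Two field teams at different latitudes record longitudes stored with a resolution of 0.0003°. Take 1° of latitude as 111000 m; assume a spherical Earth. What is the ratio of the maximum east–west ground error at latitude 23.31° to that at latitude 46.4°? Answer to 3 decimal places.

1.332

With a 0.0003° grid the true value lies within half a step, ±0.0003°/2 = ±0.00015°, of the stored one.
Error at 23.31° = 0.00015° × 111000 × cos 23.31° ≈ 16.65 × 0.9184 = 15.291 m.
At 46.4°: 0.00015° × 111000 × cos 46.4° = 0.00015 × 111000 × 0.6896 ≈ 11.482 m.
The ratio reduces to cos 23.31° / cos 46.4° = 0.9184/0.6896 ≈ 1.3317.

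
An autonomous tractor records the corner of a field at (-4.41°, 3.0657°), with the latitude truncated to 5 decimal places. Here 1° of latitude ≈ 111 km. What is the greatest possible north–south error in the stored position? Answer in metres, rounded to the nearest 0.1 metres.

Truncating at 5 decimal places can drop up to a full unit in the last place, so the latitude may be off by as much as 1e-05°.
North–south distance: 1e-05° × 111000 m/° = 1.11 m.

1.1 metres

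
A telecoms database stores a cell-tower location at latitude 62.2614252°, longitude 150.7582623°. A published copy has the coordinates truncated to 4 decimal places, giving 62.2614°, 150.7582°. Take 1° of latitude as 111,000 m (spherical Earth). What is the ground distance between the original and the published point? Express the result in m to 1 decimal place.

4.3 m

Δlat = 62.2614252 − 62.2614 = +0.0000252°; Δlon = 150.7582623 − 150.7582 = +0.0000623°.
N–S: 0.0000252° × 111000 m/° = 2.7972 m.
East–west at this latitude: 0.0000623° × 111000 × cos 62.2614° ≈ 0.0000623 × 51663.7 = 3.21865 m.
Combined displacement = (2.7972² + 3.21865²)^½ ≈ 4.26427 m.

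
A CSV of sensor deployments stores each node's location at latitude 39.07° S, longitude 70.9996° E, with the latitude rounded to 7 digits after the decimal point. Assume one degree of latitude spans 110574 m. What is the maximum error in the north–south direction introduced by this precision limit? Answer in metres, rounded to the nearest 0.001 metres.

Rounding to 7 decimal places leaves the latitude within ±5e-08° of the true value.
So the N–S error is at most 5e-08 × 110574 = 0.0055287 m.

0.006 metres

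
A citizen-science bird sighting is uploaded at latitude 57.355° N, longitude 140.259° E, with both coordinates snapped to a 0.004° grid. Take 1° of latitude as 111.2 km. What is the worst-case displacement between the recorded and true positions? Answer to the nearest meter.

253 meters

With a 0.004° grid the true value lies within half a step, ±0.004°/2 = ±0.002°, of the stored one.
North–south component: 0.002° × 111200 = 222.4 m.
E–W at 57.355°: 0.002° × 111200 × cos 57.355° = 0.002 × 111200 × 0.5394 ≈ 119.97 m.
Combining orthogonally: (222.4² + 119.97²)^½ ≈ 252.694 m.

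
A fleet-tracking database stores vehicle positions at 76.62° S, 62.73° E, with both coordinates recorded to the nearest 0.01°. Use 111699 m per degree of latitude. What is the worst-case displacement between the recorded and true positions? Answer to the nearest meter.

Rounding to 2 decimal places leaves each coordinate within ±0.005° of the true value.
N–S: 0.005° × 111699 m/° = 558.495 m.
East–west component at 76.62°: 0.005° × 111699 × cos 76.62° ≈ 0.005 × 25848.1 ≈ 129.24 m.
Combining orthogonally: (558.495² + 129.24²)^½ ≈ 573.254 m.

573 meters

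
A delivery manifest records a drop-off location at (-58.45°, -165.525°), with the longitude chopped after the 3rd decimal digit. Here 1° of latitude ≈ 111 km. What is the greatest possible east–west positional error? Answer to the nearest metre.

58 metres

Truncating at 3 decimal places can drop up to a full unit in the last place, so the longitude may be off by as much as 0.001°.
One degree of longitude at 58.45° is 111000 × cos 58.45° ≈ 111000 × 0.5232 = 58079.9 m.
So at most 0.001° × 58079.9 ≈ 58.0799 m east–west.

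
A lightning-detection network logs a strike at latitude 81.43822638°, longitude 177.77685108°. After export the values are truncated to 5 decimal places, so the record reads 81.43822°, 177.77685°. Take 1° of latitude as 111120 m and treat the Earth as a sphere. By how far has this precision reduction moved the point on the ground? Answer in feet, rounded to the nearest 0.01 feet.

Δlat = 81.43822638 − 81.43822 = +0.00000638°; Δlon = 177.77685108 − 177.77685 = +0.00000108°.
North–south shift: 0.00000638 × 111120 = 0.708946 m.
E–W at 81.4382°: 0.00000108° × 111120 × cos 81.4382° = 0.00000108 × 111120 × 0.1489 ≈ 0.0178665 m.
Combined displacement = (0.708946² + 0.0178665²)^½ ≈ 0.709171 m.
Converting: 0.709171 m × 3.2808 ft/m ≈ 2.3267 ft.

2.33 feet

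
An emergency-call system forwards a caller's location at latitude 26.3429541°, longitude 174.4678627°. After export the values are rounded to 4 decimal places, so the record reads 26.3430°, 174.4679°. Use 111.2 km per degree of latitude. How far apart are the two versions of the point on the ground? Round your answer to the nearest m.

The latitude changed by -0.0000459° and the longitude by -0.0000373°.
North–south shift: -0.0000459 × 111200 = -5.10408 m.
East–west at this latitude: -0.0000373° × 111200 × cos 26.343° ≈ -0.0000373 × 99652.3 = -3.71703 m.
Hypotenuse of the two orthogonal shifts: √(5.10408² + 3.71703²) = 6.31411 m.

6 m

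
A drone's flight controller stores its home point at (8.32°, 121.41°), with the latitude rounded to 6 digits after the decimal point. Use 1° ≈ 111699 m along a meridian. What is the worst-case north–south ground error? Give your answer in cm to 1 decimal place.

5.6 cm

Rounding to 6 decimal places leaves the latitude within ±5e-07° of the true value.
Along the meridian that is 5e-07° × 111699 m/° = 0.0558495 m.
That is 0.0558495 m = 5.5849 cm.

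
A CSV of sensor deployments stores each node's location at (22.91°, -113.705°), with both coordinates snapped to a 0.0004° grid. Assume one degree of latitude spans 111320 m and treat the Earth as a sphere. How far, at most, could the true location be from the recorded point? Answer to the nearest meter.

30 meters

With a 0.0004° grid the true value lies within half a step, ±0.0004°/2 = ±0.0002°, of the stored one.
North–south component: 0.0002° × 111320 = 22.264 m.
Longitude error → 0.0002 × 111320 × cos 22.91° = 0.0002 × 111320 × 0.9211 ≈ 20.5078 m.
Worst case both components are at the extreme and orthogonal: √(22.264² + 20.5078²) ≈ 30.2697 m.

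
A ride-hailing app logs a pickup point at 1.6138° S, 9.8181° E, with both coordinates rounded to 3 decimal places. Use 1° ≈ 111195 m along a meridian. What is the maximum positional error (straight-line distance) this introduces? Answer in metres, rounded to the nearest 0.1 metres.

Rounding to 3 decimal places leaves each coordinate within ±0.0005° of the true value.
North–south component: 0.0005° × 111195 = 55.5975 m.
Longitude error → 0.0005 × 111195 × cos 1.6138° = 0.0005 × 111195 × 0.9996 ≈ 55.5754 m.
Worst case both components are at the extreme and orthogonal: √(55.5975² + 55.5754²) ≈ 78.6111 m.

78.6 metres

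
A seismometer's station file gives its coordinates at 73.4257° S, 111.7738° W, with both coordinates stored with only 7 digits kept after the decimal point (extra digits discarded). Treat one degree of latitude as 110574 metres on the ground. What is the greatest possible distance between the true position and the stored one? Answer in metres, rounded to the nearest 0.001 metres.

0.011 metres

Truncating at 7 decimal places can drop up to a full unit in the last place, so each coordinate may be off by as much as 1e-07°.
North–south component: 1e-07° × 110574 = 0.0110574 m.
East–west component at 73.4257°: 1e-07° × 110574 × cos 73.4257° ≈ 1e-07 × 31542.2 ≈ 0.00315422 m.
Worst case both components are at the extreme and orthogonal: √(0.0110574² + 0.00315422²) ≈ 0.0114985 m.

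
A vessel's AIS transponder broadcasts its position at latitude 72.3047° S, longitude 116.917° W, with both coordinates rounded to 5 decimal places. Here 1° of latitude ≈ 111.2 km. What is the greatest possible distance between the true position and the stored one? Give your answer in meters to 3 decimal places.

0.581 meters

Rounding to 5 decimal places leaves each coordinate within ±5e-06° of the true value.
North–south component: 5e-06° × 111200 = 0.556 m.
Longitude error → 5e-06 × 111200 × cos 72.3047° = 5e-06 × 111200 × 0.3040 ≈ 0.168999 m.
Combining orthogonally: (0.556² + 0.168999²)^½ ≈ 0.581117 m.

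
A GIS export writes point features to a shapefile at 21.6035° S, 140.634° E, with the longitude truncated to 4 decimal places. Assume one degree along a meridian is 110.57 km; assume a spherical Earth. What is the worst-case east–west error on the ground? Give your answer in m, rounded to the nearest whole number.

Truncating at 4 decimal places can drop up to a full unit in the last place, so the longitude may be off by as much as 0.0001°.
At latitude 21.6035° a degree of longitude spans 110570 m × cos 21.6035° = 110570 × 0.9298 ≈ 102803 m.
East–west error: 0.0001° × 102803 m/° ≈ 10.2803 m.

10 m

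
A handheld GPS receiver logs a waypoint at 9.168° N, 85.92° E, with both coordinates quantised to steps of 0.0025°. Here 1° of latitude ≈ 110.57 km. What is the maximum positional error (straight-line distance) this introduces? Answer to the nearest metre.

194 metres

With a 0.0025° grid the true value lies within half a step, ±0.0025°/2 = ±0.00125°, of the stored one.
North–south component: 0.00125° × 110570 = 138.213 m.
Longitude error → 0.00125 × 110570 × cos 9.168° = 0.00125 × 110570 × 0.9872 ≈ 136.447 m.
Combining orthogonally: (138.213² + 136.447²)^½ ≈ 194.218 m.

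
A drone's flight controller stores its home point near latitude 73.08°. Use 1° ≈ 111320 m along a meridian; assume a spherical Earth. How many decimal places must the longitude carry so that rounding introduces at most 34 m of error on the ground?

At 73.08° one degree of longitude covers 111320 × cos 73.08° ≈ 111320 × 0.2910 ≈ 32398.1 m.
Rounding to N decimal places gives at most 0.5 × 10⁻ᴺ degrees of error, i.e. 0.5 × 10⁻ᴺ × 32398.1 m.
Need 0.5 × 32398.1 × 10⁻ᴺ ≤ 34 → 10⁻ᴺ ≤ 2.099e-03, so N ≥ 2.68.
N = 2 would give 162 m (too coarse); N = 3 gives 16.2 m ≤ 34 m.

3 decimal places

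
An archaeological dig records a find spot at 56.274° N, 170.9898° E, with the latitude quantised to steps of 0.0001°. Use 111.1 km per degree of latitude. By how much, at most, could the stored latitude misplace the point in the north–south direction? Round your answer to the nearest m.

6 m

With a 0.0001° grid the true value lies within half a step, ±0.0001°/2 = ±5e-05°, of the stored one.
Along the meridian that is 5e-05° × 111100 m/° = 5.555 m.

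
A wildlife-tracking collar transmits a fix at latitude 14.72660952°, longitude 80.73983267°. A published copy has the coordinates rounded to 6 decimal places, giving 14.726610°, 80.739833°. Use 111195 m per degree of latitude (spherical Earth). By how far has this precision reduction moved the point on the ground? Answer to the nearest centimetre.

Δlat = 14.72660952 − 14.726610 = -0.00000048°; Δlon = 80.73983267 − 80.739833 = -0.00000033°.
North–south shift: -0.00000048 × 111195 = -0.0533736 m.
E–W at 14.7266°: -0.00000033° × 111195 × cos 14.7266° = -0.00000033 × 111195 × 0.9671 ≈ -0.0354889 m.
Distance: √(0.0533736² + 0.0354889²) ≈ 0.0640953 m.
That is 0.0640953 m = 6.4095 cm.

6 centimetres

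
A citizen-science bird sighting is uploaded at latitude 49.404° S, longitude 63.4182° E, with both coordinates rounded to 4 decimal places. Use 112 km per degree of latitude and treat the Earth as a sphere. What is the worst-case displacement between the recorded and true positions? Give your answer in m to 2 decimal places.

6.68 m

Rounding to 4 decimal places leaves each coordinate within ±5e-05° of the true value.
Latitude error → 5e-05 × 112000 = 5.6 m along the meridian.
E–W at 49.404°: 5e-05° × 112000 × cos 49.404° = 5e-05 × 112000 × 0.6507 ≈ 3.64404 m.
Combining orthogonally: (5.6² + 3.64404²)^½ ≈ 6.68124 m.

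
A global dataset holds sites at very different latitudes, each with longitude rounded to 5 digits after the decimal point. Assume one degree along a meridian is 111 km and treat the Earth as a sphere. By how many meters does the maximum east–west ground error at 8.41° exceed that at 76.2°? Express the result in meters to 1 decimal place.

0.4 meters

Rounding to 5 decimal places leaves the longitude within ±5e-06° of the true value.
At 8.41°: 5e-06° × 111000 × cos 8.41° = 5e-06 × 111000 × 0.9892 ≈ 0.54903 m.
Error at 76.2° = 5e-06° × 111000 × cos 76.2° ≈ 0.555 × 0.2385 = 0.13239 m.
So the lower-latitude error exceeds the higher by 0.54903 − 0.13239 = 0.41665 m.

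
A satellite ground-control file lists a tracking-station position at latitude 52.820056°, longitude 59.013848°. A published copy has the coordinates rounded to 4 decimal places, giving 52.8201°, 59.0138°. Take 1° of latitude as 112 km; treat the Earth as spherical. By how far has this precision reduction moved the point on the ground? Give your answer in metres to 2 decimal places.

5.90 metres

Δlat = 52.820056 − 52.8201 = -0.000044°; Δlon = 59.013848 − 59.0138 = +0.000048°.
N–S: -0.000044° × 112000 m/° = -4.928 m.
E–W at 52.8201°: 0.000048° × 112000 × cos 52.8201° = 0.000048 × 112000 × 0.6043 ≈ 3.24882 m.
Distance: √(4.928² + 3.24882²) ≈ 5.90254 m.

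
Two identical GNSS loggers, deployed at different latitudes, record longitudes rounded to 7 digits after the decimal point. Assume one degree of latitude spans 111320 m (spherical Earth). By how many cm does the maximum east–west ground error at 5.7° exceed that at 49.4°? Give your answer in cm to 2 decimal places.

Rounding to 7 decimal places leaves the longitude within ±5e-08° of the true value.
At 5.7°: 5e-08° × 111320 × cos 5.7° = 5e-08 × 111320 × 0.9951 ≈ 0.0055385 m.
At 49.4°: 5e-08° × 111320 × cos 49.4° = 5e-08 × 111320 × 0.6508 ≈ 0.0036222 m.
So the lower-latitude error exceeds the higher by 0.0055385 − 0.0036222 = 0.0019163 m.
That is 0.00191627 m = 0.19163 cm.

0.19 cm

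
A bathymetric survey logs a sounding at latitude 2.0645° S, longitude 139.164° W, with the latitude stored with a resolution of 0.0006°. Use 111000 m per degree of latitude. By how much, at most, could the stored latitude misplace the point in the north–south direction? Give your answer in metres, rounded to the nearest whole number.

33 metres

With a 0.0006° grid the true value lies within half a step, ±0.0006°/2 = ±0.0003°, of the stored one.
North–south distance: 0.0003° × 111000 m/° = 33.3 m.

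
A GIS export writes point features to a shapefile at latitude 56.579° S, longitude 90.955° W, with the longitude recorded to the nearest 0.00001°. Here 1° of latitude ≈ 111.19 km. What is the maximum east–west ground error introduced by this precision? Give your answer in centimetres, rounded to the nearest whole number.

31 centimetres

Rounding to 5 decimal places leaves the longitude within ±5e-06° of the true value.
At latitude 56.579° a degree of longitude spans 111190 m × cos 56.579° = 111190 × 0.5508 ≈ 61242 m.
So at most 5e-06° × 61242 ≈ 0.30621 m east–west.
That is 0.30621 m = 30.621 cm.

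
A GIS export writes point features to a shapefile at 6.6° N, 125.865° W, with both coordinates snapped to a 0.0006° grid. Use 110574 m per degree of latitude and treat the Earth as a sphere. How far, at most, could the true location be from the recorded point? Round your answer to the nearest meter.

With a 0.0006° grid the true value lies within half a step, ±0.0006°/2 = ±0.0003°, of the stored one.
N–S: 0.0003° × 110574 m/° = 33.1722 m.
East–west component at 6.6°: 0.0003° × 110574 × cos 6.6° ≈ 0.0003 × 109841 ≈ 32.9524 m.
Combining orthogonally: (33.1722² + 32.9524²)^½ ≈ 46.7574 m.

47 meters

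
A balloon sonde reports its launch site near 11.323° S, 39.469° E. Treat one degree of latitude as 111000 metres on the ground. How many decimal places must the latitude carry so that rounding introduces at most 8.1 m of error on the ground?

4

One degree of latitude covers 111000 m.
Rounding to N decimal places gives at most 0.5 × 10⁻ᴺ degrees of error, i.e. 0.5 × 10⁻ᴺ × 111000 m.
Setting 55500 × 10⁻ᴺ ≤ 8.1 gives 10ᴺ ≥ 6852, i.e. N ≥ 3.84.
At 3 places the error can reach 55.5 m, but 4 places keeps it to 5.55 m.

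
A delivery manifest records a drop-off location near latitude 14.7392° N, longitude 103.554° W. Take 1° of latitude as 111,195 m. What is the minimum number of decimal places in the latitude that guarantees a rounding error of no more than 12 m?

4

One degree of latitude covers 111195 m.
N decimal places → at most half a unit in the last place, 0.5 × 10⁻ᴺ° = 111195/2 × 10⁻ᴺ m.
Setting 55597.5 × 10⁻ᴺ ≤ 12 gives 10ᴺ ≥ 4633, i.e. N ≥ 3.67.
N = 3 would give 55.6 m (too coarse); N = 4 gives 5.56 m ≤ 12 m.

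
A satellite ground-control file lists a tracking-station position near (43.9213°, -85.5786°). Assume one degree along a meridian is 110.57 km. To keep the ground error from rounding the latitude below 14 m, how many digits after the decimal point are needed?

One degree of latitude covers 110570 m.
N decimal places → at most half a unit in the last place, 0.5 × 10⁻ᴺ° = 110570/2 × 10⁻ᴺ m.
Setting 55285 × 10⁻ᴺ ≤ 14 gives 10ᴺ ≥ 3949, i.e. N ≥ 3.60.
So 4 decimal places suffice (5.53 m); 3 would allow up to 55.3 m.

4 decimal places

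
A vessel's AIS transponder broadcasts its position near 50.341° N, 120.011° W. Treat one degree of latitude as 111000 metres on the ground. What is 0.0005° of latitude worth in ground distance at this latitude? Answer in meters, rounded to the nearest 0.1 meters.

0.0005° × 111000 m/° = 55.5 m.

55.5 meters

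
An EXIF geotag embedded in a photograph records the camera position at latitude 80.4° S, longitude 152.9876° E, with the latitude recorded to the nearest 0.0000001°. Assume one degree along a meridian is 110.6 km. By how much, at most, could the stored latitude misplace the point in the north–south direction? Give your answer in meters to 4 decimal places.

Rounding to 7 decimal places leaves the latitude within ±5e-08° of the true value.
North–south distance: 5e-08° × 110600 m/° = 0.00553 m.

0.0055 meters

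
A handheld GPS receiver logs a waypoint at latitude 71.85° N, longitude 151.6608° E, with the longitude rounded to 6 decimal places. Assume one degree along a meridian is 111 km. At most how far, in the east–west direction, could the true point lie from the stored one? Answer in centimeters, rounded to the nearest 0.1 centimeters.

Rounding to 6 decimal places leaves the longitude within ±5e-07° of the true value.
At latitude 71.85° a degree of longitude spans 111000 m × cos 71.85° = 111000 × 0.3115 ≈ 34577.1 m.
So at most 5e-07° × 34577.1 ≈ 0.0172886 m east–west.
That is 0.0172886 m = 1.7289 cm.

1.7 centimeters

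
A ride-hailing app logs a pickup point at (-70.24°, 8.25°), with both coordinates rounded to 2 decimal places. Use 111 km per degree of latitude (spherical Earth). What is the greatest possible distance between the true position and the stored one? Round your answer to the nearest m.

Rounding to 2 decimal places leaves each coordinate within ±0.005° of the true value.
North–south component: 0.005° × 111000 = 555 m.
East–west component at 70.24°: 0.005° × 111000 × cos 70.24° ≈ 0.005 × 37527 ≈ 187.635 m.
Combining orthogonally: (555² + 187.635²)^½ ≈ 585.86 m.

586 m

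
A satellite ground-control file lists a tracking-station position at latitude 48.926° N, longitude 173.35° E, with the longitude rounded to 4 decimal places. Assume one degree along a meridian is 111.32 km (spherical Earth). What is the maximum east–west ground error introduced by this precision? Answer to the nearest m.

4 m

Rounding to 4 decimal places leaves the longitude within ±5e-05° of the true value.
Parallels shrink by cos φ, so at 48.926° a degree of longitude is 111320 × 0.6570 ≈ 73140.9 m.
Maximum E–W displacement: 5e-05 × 73140.9 = 3.65705 m.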